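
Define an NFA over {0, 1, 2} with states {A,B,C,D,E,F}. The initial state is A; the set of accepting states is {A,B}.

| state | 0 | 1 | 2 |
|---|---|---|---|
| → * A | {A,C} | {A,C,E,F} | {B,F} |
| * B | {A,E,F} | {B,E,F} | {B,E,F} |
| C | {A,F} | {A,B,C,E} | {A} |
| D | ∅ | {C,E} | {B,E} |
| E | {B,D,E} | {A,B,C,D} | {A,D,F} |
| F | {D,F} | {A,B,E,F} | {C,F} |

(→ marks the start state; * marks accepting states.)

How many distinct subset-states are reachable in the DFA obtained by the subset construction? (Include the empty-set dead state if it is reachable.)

Start state of the DFA: {A}.
{A} --0--> {A,C}  [new]
{A} --1--> {A,C,E,F}  [new]
{A} --2--> {B,F}  [new]
{A,C} --0--> {A,C,F}  [new]
{A,C} --1--> {A,B,C,E,F}  [new]
{A,C} --2--> {A,B,F}  [new]
{A,C,E,F} --0--> {A,B,C,D,E,F}  [new]
{A,C,E,F} --1--> {A,B,C,D,E,F}  [seen]
{A,C,E,F} --2--> {A,B,C,D,F}  [new]
{B,F} --0--> {A,D,E,F}  [new]
{B,F} --1--> {A,B,E,F}  [new]
{B,F} --2--> {B,C,E,F}  [new]
{A,C,F} --0--> {A,C,D,F}  [new]
{A,C,F} --1--> {A,B,C,E,F}  [seen]
{A,C,F} --2--> {A,B,C,F}  [new]
{A,B,C,E,F} --0--> {A,B,C,D,E,F}  [seen]
{A,B,C,E,F} --1--> {A,B,C,D,E,F}  [seen]
{A,B,C,E,F} --2--> {A,B,C,D,E,F}  [seen]
{A,B,F} --0--> {A,C,D,E,F}  [new]
{A,B,F} --1--> {A,B,C,E,F}  [seen]
{A,B,F} --2--> {B,C,E,F}  [seen]
{A,B,C,D,E,F} --0--> {A,B,C,D,E,F}  [seen]
{A,B,C,D,E,F} --1--> {A,B,C,D,E,F}  [seen]
{A,B,C,D,E,F} --2--> {A,B,C,D,E,F}  [seen]
{A,B,C,D,F} --0--> {A,C,D,E,F}  [seen]
{A,B,C,D,F} --1--> {A,B,C,E,F}  [seen]
{A,B,C,D,F} --2--> {A,B,C,E,F}  [seen]
{A,D,E,F} --0--> {A,B,C,D,E,F}  [seen]
{A,D,E,F} --1--> {A,B,C,D,E,F}  [seen]
{A,D,E,F} --2--> {A,B,C,D,E,F}  [seen]
{A,B,E,F} --0--> {A,B,C,D,E,F}  [seen]
{A,B,E,F} --1--> {A,B,C,D,E,F}  [seen]
{A,B,E,F} --2--> {A,B,C,D,E,F}  [seen]
{B,C,E,F} --0--> {A,B,D,E,F}  [new]
{B,C,E,F} --1--> {A,B,C,D,E,F}  [seen]
{B,C,E,F} --2--> {A,B,C,D,E,F}  [seen]
{A,C,D,F} --0--> {A,C,D,F}  [seen]
{A,C,D,F} --1--> {A,B,C,E,F}  [seen]
{A,C,D,F} --2--> {A,B,C,E,F}  [seen]
{A,B,C,F} --0--> {A,C,D,E,F}  [seen]
{A,B,C,F} --1--> {A,B,C,E,F}  [seen]
{A,B,C,F} --2--> {A,B,C,E,F}  [seen]
{A,C,D,E,F} --0--> {A,B,C,D,E,F}  [seen]
{A,C,D,E,F} --1--> {A,B,C,D,E,F}  [seen]
{A,C,D,E,F} --2--> {A,B,C,D,E,F}  [seen]
{A,B,D,E,F} --0--> {A,B,C,D,E,F}  [seen]
{A,B,D,E,F} --1--> {A,B,C,D,E,F}  [seen]
{A,B,D,E,F} --2--> {A,B,C,D,E,F}  [seen]
Reachable DFA states: {A}, {A,C}, {A,C,E,F}, {B,F}, {A,C,F}, {A,B,C,E,F}, {A,B,F}, {A,B,C,D,E,F}, {A,B,C,D,F}, {A,D,E,F}, {A,B,E,F}, {B,C,E,F}, {A,C,D,F}, {A,B,C,F}, {A,C,D,E,F}, {A,B,D,E,F}.

16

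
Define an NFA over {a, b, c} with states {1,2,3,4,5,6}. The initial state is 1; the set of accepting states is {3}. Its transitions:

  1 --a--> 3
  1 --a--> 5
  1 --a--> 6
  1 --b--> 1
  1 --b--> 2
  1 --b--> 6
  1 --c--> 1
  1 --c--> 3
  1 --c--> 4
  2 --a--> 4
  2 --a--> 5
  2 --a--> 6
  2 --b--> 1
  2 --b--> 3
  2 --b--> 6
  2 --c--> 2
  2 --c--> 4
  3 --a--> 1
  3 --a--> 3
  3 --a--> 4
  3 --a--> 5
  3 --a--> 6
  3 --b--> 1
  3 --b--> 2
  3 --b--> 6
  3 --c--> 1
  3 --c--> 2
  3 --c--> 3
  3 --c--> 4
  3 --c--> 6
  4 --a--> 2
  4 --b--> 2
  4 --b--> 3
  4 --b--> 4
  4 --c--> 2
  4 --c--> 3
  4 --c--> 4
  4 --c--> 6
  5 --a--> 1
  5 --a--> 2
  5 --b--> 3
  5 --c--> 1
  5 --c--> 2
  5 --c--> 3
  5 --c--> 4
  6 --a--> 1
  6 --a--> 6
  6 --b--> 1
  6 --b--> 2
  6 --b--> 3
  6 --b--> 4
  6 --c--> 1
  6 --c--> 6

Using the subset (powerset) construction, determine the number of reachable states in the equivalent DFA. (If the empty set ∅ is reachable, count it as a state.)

Start state of the DFA: {1}.
{1} --a--> {3,5,6}  [new]
{1} --b--> {1,2,6}  [new]
{1} --c--> {1,3,4}  [new]
{3,5,6} --a--> {1,2,3,4,5,6}  [new]
{3,5,6} --b--> {1,2,3,4,6}  [new]
{3,5,6} --c--> {1,2,3,4,6}  [seen]
{1,2,6} --a--> {1,3,4,5,6}  [new]
{1,2,6} --b--> {1,2,3,4,6}  [seen]
{1,2,6} --c--> {1,2,3,4,6}  [seen]
{1,3,4} --a--> {1,2,3,4,5,6}  [seen]
{1,3,4} --b--> {1,2,3,4,6}  [seen]
{1,3,4} --c--> {1,2,3,4,6}  [seen]
{1,2,3,4,5,6} --a--> {1,2,3,4,5,6}  [seen]
{1,2,3,4,5,6} --b--> {1,2,3,4,6}  [seen]
{1,2,3,4,5,6} --c--> {1,2,3,4,6}  [seen]
{1,2,3,4,6} --a--> {1,2,3,4,5,6}  [seen]
{1,2,3,4,6} --b--> {1,2,3,4,6}  [seen]
{1,2,3,4,6} --c--> {1,2,3,4,6}  [seen]
{1,3,4,5,6} --a--> {1,2,3,4,5,6}  [seen]
{1,3,4,5,6} --b--> {1,2,3,4,6}  [seen]
{1,3,4,5,6} --c--> {1,2,3,4,6}  [seen]
Reachable DFA states: {1}, {3,5,6}, {1,2,6}, {1,3,4}, {1,2,3,4,5,6}, {1,2,3,4,6}, {1,3,4,5,6}.

7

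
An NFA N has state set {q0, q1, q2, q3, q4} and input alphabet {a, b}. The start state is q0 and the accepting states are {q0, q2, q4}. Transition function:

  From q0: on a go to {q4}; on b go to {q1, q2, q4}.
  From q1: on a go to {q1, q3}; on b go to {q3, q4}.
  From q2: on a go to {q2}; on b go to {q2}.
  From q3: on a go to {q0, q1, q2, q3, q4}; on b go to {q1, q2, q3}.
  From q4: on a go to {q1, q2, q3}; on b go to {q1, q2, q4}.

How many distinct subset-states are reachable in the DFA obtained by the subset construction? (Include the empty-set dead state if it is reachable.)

6

Start state of the DFA: {q0}.
{q0} --a--> {q4}  [new]
{q0} --b--> {q1, q2, q4}  [new]
{q4} --a--> {q1, q2, q3}  [new]
{q4} --b--> {q1, q2, q4}  [seen]
{q1, q2, q4} --a--> {q1, q2, q3}  [seen]
{q1, q2, q4} --b--> {q1, q2, q3, q4}  [new]
{q1, q2, q3} --a--> {q0, q1, q2, q3, q4}  [new]
{q1, q2, q3} --b--> {q1, q2, q3, q4}  [seen]
{q1, q2, q3, q4} --a--> {q0, q1, q2, q3, q4}  [seen]
{q1, q2, q3, q4} --b--> {q1, q2, q3, q4}  [seen]
{q0, q1, q2, q3, q4} --a--> {q0, q1, q2, q3, q4}  [seen]
{q0, q1, q2, q3, q4} --b--> {q1, q2, q3, q4}  [seen]
Reachable DFA states: {q0}, {q4}, {q1, q2, q4}, {q1, q2, q3}, {q1, q2, q3, q4}, {q0, q1, q2, q3, q4}.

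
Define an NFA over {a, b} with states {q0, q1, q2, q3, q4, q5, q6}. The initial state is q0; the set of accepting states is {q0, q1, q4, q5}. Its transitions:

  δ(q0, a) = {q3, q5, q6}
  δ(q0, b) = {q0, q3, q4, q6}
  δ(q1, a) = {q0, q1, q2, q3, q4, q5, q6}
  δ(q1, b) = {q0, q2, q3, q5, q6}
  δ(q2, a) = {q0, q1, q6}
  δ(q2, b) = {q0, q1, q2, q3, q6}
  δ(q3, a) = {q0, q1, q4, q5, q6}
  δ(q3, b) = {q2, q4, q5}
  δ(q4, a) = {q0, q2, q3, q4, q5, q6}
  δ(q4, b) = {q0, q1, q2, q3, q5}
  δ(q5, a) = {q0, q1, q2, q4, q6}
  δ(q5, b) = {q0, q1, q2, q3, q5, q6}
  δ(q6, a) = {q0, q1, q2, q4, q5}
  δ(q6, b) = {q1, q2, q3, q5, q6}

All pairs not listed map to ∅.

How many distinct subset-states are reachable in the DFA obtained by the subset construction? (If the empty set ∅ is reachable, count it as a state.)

Start state of the DFA: {q0}.
{q0} --a--> {q3, q5, q6}  [new]
{q0} --b--> {q0, q3, q4, q6}  [new]
{q3, q5, q6} --a--> {q0, q1, q2, q4, q5, q6}  [new]
{q3, q5, q6} --b--> {q0, q1, q2, q3, q4, q5, q6}  [new]
{q0, q3, q4, q6} --a--> {q0, q1, q2, q3, q4, q5, q6}  [seen]
{q0, q3, q4, q6} --b--> {q0, q1, q2, q3, q4, q5, q6}  [seen]
{q0, q1, q2, q4, q5, q6} --a--> {q0, q1, q2, q3, q4, q5, q6}  [seen]
{q0, q1, q2, q4, q5, q6} --b--> {q0, q1, q2, q3, q4, q5, q6}  [seen]
{q0, q1, q2, q3, q4, q5, q6} --a--> {q0, q1, q2, q3, q4, q5, q6}  [seen]
{q0, q1, q2, q3, q4, q5, q6} --b--> {q0, q1, q2, q3, q4, q5, q6}  [seen]
Reachable DFA states: {q0}, {q3, q5, q6}, {q0, q3, q4, q6}, {q0, q1, q2, q4, q5, q6}, {q0, q1, q2, q3, q4, q5, q6}.

5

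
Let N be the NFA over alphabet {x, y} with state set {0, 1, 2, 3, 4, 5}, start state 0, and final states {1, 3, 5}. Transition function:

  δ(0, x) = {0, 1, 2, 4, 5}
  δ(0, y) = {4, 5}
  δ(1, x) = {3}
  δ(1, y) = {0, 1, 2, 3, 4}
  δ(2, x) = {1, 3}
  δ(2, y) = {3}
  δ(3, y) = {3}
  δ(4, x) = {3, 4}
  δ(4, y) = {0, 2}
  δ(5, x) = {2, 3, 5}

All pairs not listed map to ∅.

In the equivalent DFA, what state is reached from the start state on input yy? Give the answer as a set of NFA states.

Start: {0}.
δ(0,y) = {4, 5}.
Union: {4, 5}.
After y: {4, 5}.
δ(4,y) = {0, 2}; δ(5,y) = ∅.
Union: {0, 2}.
After y: {0, 2}.

{0, 2}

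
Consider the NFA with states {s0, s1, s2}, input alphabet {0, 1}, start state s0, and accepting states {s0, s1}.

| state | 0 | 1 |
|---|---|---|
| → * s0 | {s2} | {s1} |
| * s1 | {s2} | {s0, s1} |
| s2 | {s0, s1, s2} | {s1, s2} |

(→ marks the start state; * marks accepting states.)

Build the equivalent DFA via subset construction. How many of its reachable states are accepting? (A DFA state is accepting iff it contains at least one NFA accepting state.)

5

Start state of the DFA: {s0}.
{s0} --0--> {s2}  [new]
{s0} --1--> {s1}  [new]
{s2} --0--> {s0, s1, s2}  [new]
{s2} --1--> {s1, s2}  [new]
{s1} --0--> {s2}  [seen]
{s1} --1--> {s0, s1}  [new]
{s0, s1, s2} --0--> {s0, s1, s2}  [seen]
{s0, s1, s2} --1--> {s0, s1, s2}  [seen]
{s1, s2} --0--> {s0, s1, s2}  [seen]
{s1, s2} --1--> {s0, s1, s2}  [seen]
{s0, s1} --0--> {s2}  [seen]
{s0, s1} --1--> {s0, s1}  [seen]
Reachable DFA states: {s0}, {s2}, {s1}, {s0, s1, s2}, {s1, s2}, {s0, s1}.
Accepting DFA states (contain an NFA accepting state): {s0}, {s1}, {s0, s1, s2}, {s1, s2}, {s0, s1}.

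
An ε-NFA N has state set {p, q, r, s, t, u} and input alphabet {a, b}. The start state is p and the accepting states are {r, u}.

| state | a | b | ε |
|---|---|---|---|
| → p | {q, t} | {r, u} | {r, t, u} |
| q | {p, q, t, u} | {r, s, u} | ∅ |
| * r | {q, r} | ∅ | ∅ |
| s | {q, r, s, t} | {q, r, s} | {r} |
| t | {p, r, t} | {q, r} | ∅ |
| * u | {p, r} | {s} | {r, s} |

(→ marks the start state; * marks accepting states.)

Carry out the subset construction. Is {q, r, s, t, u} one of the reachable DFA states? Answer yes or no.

Start state of the DFA: {p, r, s, t, u} (ε-closure of the NFA start).
{p, r, s, t, u} --a--> {p, q, r, s, t, u}  [new]
{p, r, s, t, u} --b--> {q, r, s, u}  [new]
{p, q, r, s, t, u} --a--> {p, q, r, s, t, u}  [seen]
{p, q, r, s, t, u} --b--> {q, r, s, u}  [seen]
{q, r, s, u} --a--> {p, q, r, s, t, u}  [seen]
{q, r, s, u} --b--> {q, r, s, u}  [seen]
Reachable DFA states: {p, r, s, t, u}, {p, q, r, s, t, u}, {q, r, s, u}.
{q, r, s, t, u} is not among them.

no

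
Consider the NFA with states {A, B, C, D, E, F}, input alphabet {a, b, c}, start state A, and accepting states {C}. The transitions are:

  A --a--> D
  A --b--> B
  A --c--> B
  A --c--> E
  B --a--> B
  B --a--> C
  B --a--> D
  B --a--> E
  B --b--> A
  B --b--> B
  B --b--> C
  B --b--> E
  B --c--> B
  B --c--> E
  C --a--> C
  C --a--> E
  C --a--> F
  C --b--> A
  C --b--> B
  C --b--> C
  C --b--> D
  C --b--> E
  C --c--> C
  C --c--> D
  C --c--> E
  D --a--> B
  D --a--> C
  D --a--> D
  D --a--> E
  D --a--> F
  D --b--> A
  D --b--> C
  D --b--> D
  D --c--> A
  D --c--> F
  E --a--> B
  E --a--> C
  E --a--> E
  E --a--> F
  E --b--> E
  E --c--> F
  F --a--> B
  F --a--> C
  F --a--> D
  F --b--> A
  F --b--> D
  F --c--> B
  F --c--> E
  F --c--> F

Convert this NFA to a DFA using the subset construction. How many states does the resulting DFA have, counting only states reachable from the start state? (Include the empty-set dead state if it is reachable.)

Start state of the DFA: {A}.
{A} --a--> {D}  [new]
{A} --b--> {B}  [new]
{A} --c--> {B, E}  [new]
{D} --a--> {B, C, D, E, F}  [new]
{D} --b--> {A, C, D}  [new]
{D} --c--> {A, F}  [new]
{B} --a--> {B, C, D, E}  [new]
{B} --b--> {A, B, C, E}  [new]
{B} --c--> {B, E}  [seen]
{B, E} --a--> {B, C, D, E, F}  [seen]
{B, E} --b--> {A, B, C, E}  [seen]
{B, E} --c--> {B, E, F}  [new]
{B, C, D, E, F} --a--> {B, C, D, E, F}  [seen]
{B, C, D, E, F} --b--> {A, B, C, D, E}  [new]
{B, C, D, E, F} --c--> {A, B, C, D, E, F}  [new]
{A, C, D} --a--> {B, C, D, E, F}  [seen]
{A, C, D} --b--> {A, B, C, D, E}  [seen]
{A, C, D} --c--> {A, B, C, D, E, F}  [seen]
{A, F} --a--> {B, C, D}  [new]
{A, F} --b--> {A, B, D}  [new]
{A, F} --c--> {B, E, F}  [seen]
{B, C, D, E} --a--> {B, C, D, E, F}  [seen]
{B, C, D, E} --b--> {A, B, C, D, E}  [seen]
{B, C, D, E} --c--> {A, B, C, D, E, F}  [seen]
{A, B, C, E} --a--> {B, C, D, E, F}  [seen]
{A, B, C, E} --b--> {A, B, C, D, E}  [seen]
{A, B, C, E} --c--> {B, C, D, E, F}  [seen]
{B, E, F} --a--> {B, C, D, E, F}  [seen]
{B, E, F} --b--> {A, B, C, D, E}  [seen]
{B, E, F} --c--> {B, E, F}  [seen]
{A, B, C, D, E} --a--> {B, C, D, E, F}  [seen]
{A, B, C, D, E} --b--> {A, B, C, D, E}  [seen]
{A, B, C, D, E} --c--> {A, B, C, D, E, F}  [seen]
{A, B, C, D, E, F} --a--> {B, C, D, E, F}  [seen]
{A, B, C, D, E, F} --b--> {A, B, C, D, E}  [seen]
{A, B, C, D, E, F} --c--> {A, B, C, D, E, F}  [seen]
{B, C, D} --a--> {B, C, D, E, F}  [seen]
{B, C, D} --b--> {A, B, C, D, E}  [seen]
{B, C, D} --c--> {A, B, C, D, E, F}  [seen]
{A, B, D} --a--> {B, C, D, E, F}  [seen]
{A, B, D} --b--> {A, B, C, D, E}  [seen]
{A, B, D} --c--> {A, B, E, F}  [new]
{A, B, E, F} --a--> {B, C, D, E, F}  [seen]
{A, B, E, F} --b--> {A, B, C, D, E}  [seen]
{A, B, E, F} --c--> {B, E, F}  [seen]
Reachable DFA states: {A}, {D}, {B}, {B, E}, {B, C, D, E, F}, {A, C, D}, {A, F}, {B, C, D, E}, {A, B, C, E}, {B, E, F}, {A, B, C, D, E}, {A, B, C, D, E, F}, {B, C, D}, {A, B, D}, {A, B, E, F}.

15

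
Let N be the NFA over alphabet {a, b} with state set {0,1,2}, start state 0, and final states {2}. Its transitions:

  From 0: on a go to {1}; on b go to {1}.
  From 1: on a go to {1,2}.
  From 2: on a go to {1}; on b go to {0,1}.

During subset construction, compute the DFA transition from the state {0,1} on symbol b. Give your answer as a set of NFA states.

δ(0,b) = {1}; δ(1,b) = ∅.
Union: {1}.

{1}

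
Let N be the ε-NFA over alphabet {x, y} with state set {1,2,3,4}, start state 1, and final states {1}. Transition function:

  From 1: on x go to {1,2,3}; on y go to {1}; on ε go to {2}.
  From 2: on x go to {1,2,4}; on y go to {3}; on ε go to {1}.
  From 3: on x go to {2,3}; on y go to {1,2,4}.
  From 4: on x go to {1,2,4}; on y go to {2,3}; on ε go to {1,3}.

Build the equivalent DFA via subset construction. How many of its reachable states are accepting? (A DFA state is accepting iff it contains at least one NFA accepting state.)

Start state of the DFA: {1,2} (ε-closure of the NFA start).
{1,2} --x--> {1,2,3,4}  [new]
{1,2} --y--> {1,2,3}  [new]
{1,2,3,4} --x--> {1,2,3,4}  [seen]
{1,2,3,4} --y--> {1,2,3,4}  [seen]
{1,2,3} --x--> {1,2,3,4}  [seen]
{1,2,3} --y--> {1,2,3,4}  [seen]
Reachable DFA states: {1,2}, {1,2,3,4}, {1,2,3}.
Accepting DFA states (contain an NFA accepting state): {1,2}, {1,2,3,4}, {1,2,3}.

3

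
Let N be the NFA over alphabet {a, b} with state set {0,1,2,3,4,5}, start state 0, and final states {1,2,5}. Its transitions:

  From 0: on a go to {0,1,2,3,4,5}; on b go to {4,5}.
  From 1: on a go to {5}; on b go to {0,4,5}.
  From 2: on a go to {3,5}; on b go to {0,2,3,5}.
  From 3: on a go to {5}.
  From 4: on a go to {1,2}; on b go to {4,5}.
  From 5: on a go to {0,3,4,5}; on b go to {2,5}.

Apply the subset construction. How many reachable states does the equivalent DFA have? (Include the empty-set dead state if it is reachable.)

Start state of the DFA: {0}.
{0} --a--> {0,1,2,3,4,5}  [new]
{0} --b--> {4,5}  [new]
{0,1,2,3,4,5} --a--> {0,1,2,3,4,5}  [seen]
{0,1,2,3,4,5} --b--> {0,2,3,4,5}  [new]
{4,5} --a--> {0,1,2,3,4,5}  [seen]
{4,5} --b--> {2,4,5}  [new]
{0,2,3,4,5} --a--> {0,1,2,3,4,5}  [seen]
{0,2,3,4,5} --b--> {0,2,3,4,5}  [seen]
{2,4,5} --a--> {0,1,2,3,4,5}  [seen]
{2,4,5} --b--> {0,2,3,4,5}  [seen]
Reachable DFA states: {0}, {0,1,2,3,4,5}, {4,5}, {0,2,3,4,5}, {2,4,5}.

5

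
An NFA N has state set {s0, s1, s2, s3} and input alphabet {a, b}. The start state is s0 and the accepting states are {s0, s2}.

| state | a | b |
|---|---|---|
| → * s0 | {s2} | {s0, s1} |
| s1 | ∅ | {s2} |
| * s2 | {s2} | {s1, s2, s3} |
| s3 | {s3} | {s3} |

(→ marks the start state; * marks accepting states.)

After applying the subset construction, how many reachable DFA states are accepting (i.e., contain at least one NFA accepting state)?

7

Start state of the DFA: {s0}.
{s0} --a--> {s2}  [new]
{s0} --b--> {s0, s1}  [new]
{s2} --a--> {s2}  [seen]
{s2} --b--> {s1, s2, s3}  [new]
{s0, s1} --a--> {s2}  [seen]
{s0, s1} --b--> {s0, s1, s2}  [new]
{s1, s2, s3} --a--> {s2, s3}  [new]
{s1, s2, s3} --b--> {s1, s2, s3}  [seen]
{s0, s1, s2} --a--> {s2}  [seen]
{s0, s1, s2} --b--> {s0, s1, s2, s3}  [new]
{s2, s3} --a--> {s2, s3}  [seen]
{s2, s3} --b--> {s1, s2, s3}  [seen]
{s0, s1, s2, s3} --a--> {s2, s3}  [seen]
{s0, s1, s2, s3} --b--> {s0, s1, s2, s3}  [seen]
Reachable DFA states: {s0}, {s2}, {s0, s1}, {s1, s2, s3}, {s0, s1, s2}, {s2, s3}, {s0, s1, s2, s3}.
Accepting DFA states (contain an NFA accepting state): {s0}, {s2}, {s0, s1}, {s1, s2, s3}, {s0, s1, s2}, {s2, s3}, {s0, s1, s2, s3}.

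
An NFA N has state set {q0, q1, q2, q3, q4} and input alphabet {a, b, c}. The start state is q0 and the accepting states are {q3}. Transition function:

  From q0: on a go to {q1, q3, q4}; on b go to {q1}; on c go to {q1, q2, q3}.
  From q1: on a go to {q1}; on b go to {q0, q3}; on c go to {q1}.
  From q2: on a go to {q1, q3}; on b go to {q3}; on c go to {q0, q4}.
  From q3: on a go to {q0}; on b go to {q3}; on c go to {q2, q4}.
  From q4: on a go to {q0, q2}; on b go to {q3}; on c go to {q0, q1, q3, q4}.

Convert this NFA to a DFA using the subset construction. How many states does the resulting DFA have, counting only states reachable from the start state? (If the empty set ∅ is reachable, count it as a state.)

Start state of the DFA: {q0}.
{q0} --a--> {q1, q3, q4}  [new]
{q0} --b--> {q1}  [new]
{q0} --c--> {q1, q2, q3}  [new]
{q1, q3, q4} --a--> {q0, q1, q2}  [new]
{q1, q3, q4} --b--> {q0, q3}  [new]
{q1, q3, q4} --c--> {q0, q1, q2, q3, q4}  [new]
{q1} --a--> {q1}  [seen]
{q1} --b--> {q0, q3}  [seen]
{q1} --c--> {q1}  [seen]
{q1, q2, q3} --a--> {q0, q1, q3}  [new]
{q1, q2, q3} --b--> {q0, q3}  [seen]
{q1, q2, q3} --c--> {q0, q1, q2, q4}  [new]
{q0, q1, q2} --a--> {q1, q3, q4}  [seen]
{q0, q1, q2} --b--> {q0, q1, q3}  [seen]
{q0, q1, q2} --c--> {q0, q1, q2, q3, q4}  [seen]
{q0, q3} --a--> {q0, q1, q3, q4}  [new]
{q0, q3} --b--> {q1, q3}  [new]
{q0, q3} --c--> {q1, q2, q3, q4}  [new]
{q0, q1, q2, q3, q4} --a--> {q0, q1, q2, q3, q4}  [seen]
{q0, q1, q2, q3, q4} --b--> {q0, q1, q3}  [seen]
{q0, q1, q2, q3, q4} --c--> {q0, q1, q2, q3, q4}  [seen]
{q0, q1, q3} --a--> {q0, q1, q3, q4}  [seen]
{q0, q1, q3} --b--> {q0, q1, q3}  [seen]
{q0, q1, q3} --c--> {q1, q2, q3, q4}  [seen]
{q0, q1, q2, q4} --a--> {q0, q1, q2, q3, q4}  [seen]
{q0, q1, q2, q4} --b--> {q0, q1, q3}  [seen]
{q0, q1, q2, q4} --c--> {q0, q1, q2, q3, q4}  [seen]
{q0, q1, q3, q4} --a--> {q0, q1, q2, q3, q4}  [seen]
{q0, q1, q3, q4} --b--> {q0, q1, q3}  [seen]
{q0, q1, q3, q4} --c--> {q0, q1, q2, q3, q4}  [seen]
{q1, q3} --a--> {q0, q1}  [new]
{q1, q3} --b--> {q0, q3}  [seen]
{q1, q3} --c--> {q1, q2, q4}  [new]
{q1, q2, q3, q4} --a--> {q0, q1, q2, q3}  [new]
{q1, q2, q3, q4} --b--> {q0, q3}  [seen]
{q1, q2, q3, q4} --c--> {q0, q1, q2, q3, q4}  [seen]
{q0, q1} --a--> {q1, q3, q4}  [seen]
{q0, q1} --b--> {q0, q1, q3}  [seen]
{q0, q1} --c--> {q1, q2, q3}  [seen]
{q1, q2, q4} --a--> {q0, q1, q2, q3}  [seen]
{q1, q2, q4} --b--> {q0, q3}  [seen]
{q1, q2, q4} --c--> {q0, q1, q3, q4}  [seen]
{q0, q1, q2, q3} --a--> {q0, q1, q3, q4}  [seen]
{q0, q1, q2, q3} --b--> {q0, q1, q3}  [seen]
{q0, q1, q2, q3} --c--> {q0, q1, q2, q3, q4}  [seen]
Reachable DFA states: {q0}, {q1, q3, q4}, {q1}, {q1, q2, q3}, {q0, q1, q2}, {q0, q3}, {q0, q1, q2, q3, q4}, {q0, q1, q3}, {q0, q1, q2, q4}, {q0, q1, q3, q4}, {q1, q3}, {q1, q2, q3, q4}, {q0, q1}, {q1, q2, q4}, {q0, q1, q2, q3}.

15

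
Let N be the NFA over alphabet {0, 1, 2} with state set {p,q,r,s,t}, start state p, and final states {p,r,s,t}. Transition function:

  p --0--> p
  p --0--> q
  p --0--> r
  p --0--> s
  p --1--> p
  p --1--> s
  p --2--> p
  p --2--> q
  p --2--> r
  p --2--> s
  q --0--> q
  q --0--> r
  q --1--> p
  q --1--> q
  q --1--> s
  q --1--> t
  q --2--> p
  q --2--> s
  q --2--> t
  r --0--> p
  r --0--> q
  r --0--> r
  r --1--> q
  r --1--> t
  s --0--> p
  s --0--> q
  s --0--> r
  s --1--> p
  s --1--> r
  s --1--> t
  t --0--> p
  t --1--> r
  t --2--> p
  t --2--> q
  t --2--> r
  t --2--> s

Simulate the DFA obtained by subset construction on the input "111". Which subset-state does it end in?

Start: {p}.
δ(p,1) = {p,s}.
Union: {p,s}.
After 1: {p,s}.
δ(p,1) = {p,s}; δ(s,1) = {p,r,t}.
Union: {p,r,s,t}.
After 1: {p,r,s,t}.
δ(p,1) = {p,s}; δ(r,1) = {q,t}; δ(s,1) = {p,r,t}; δ(t,1) = {r}.
Union: {p,q,r,s,t}.
After 1: {p,q,r,s,t}.

{p,q,r,s,t}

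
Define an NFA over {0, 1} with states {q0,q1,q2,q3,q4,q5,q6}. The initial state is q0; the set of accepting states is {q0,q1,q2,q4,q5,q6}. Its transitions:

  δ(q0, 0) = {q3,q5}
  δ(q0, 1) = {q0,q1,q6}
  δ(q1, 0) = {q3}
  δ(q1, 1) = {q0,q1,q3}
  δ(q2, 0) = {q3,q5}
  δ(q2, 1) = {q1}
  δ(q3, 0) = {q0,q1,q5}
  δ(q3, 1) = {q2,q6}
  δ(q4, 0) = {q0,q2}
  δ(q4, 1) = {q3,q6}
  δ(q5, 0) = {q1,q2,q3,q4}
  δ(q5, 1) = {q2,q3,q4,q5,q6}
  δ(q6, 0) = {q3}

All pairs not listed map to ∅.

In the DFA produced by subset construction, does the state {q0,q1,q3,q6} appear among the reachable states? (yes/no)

Start state of the DFA: {q0}.
{q0} --0--> {q3,q5}  [new]
{q0} --1--> {q0,q1,q6}  [new]
{q3,q5} --0--> {q0,q1,q2,q3,q4,q5}  [new]
{q3,q5} --1--> {q2,q3,q4,q5,q6}  [new]
{q0,q1,q6} --0--> {q3,q5}  [seen]
{q0,q1,q6} --1--> {q0,q1,q3,q6}  [new]
{q0,q1,q2,q3,q4,q5} --0--> {q0,q1,q2,q3,q4,q5}  [seen]
{q0,q1,q2,q3,q4,q5} --1--> {q0,q1,q2,q3,q4,q5,q6}  [new]
{q2,q3,q4,q5,q6} --0--> {q0,q1,q2,q3,q4,q5}  [seen]
{q2,q3,q4,q5,q6} --1--> {q1,q2,q3,q4,q5,q6}  [new]
{q0,q1,q3,q6} --0--> {q0,q1,q3,q5}  [new]
{q0,q1,q3,q6} --1--> {q0,q1,q2,q3,q6}  [new]
{q0,q1,q2,q3,q4,q5,q6} --0--> {q0,q1,q2,q3,q4,q5}  [seen]
{q0,q1,q2,q3,q4,q5,q6} --1--> {q0,q1,q2,q3,q4,q5,q6}  [seen]
{q1,q2,q3,q4,q5,q6} --0--> {q0,q1,q2,q3,q4,q5}  [seen]
{q1,q2,q3,q4,q5,q6} --1--> {q0,q1,q2,q3,q4,q5,q6}  [seen]
{q0,q1,q3,q5} --0--> {q0,q1,q2,q3,q4,q5}  [seen]
{q0,q1,q3,q5} --1--> {q0,q1,q2,q3,q4,q5,q6}  [seen]
{q0,q1,q2,q3,q6} --0--> {q0,q1,q3,q5}  [seen]
{q0,q1,q2,q3,q6} --1--> {q0,q1,q2,q3,q6}  [seen]
Reachable DFA states: {q0}, {q3,q5}, {q0,q1,q6}, {q0,q1,q2,q3,q4,q5}, {q2,q3,q4,q5,q6}, {q0,q1,q3,q6}, {q0,q1,q2,q3,q4,q5,q6}, {q1,q2,q3,q4,q5,q6}, {q0,q1,q3,q5}, {q0,q1,q2,q3,q6}.
{q0,q1,q3,q6} is among them.

yes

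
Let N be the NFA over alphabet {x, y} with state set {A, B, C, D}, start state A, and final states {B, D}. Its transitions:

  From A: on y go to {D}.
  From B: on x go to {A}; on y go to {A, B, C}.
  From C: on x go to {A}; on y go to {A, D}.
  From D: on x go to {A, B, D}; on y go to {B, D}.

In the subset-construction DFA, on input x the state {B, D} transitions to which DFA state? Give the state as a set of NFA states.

δ(B,x) = {A}; δ(D,x) = {A, B, D}.
Union: {A, B, D}.

{A, B, D}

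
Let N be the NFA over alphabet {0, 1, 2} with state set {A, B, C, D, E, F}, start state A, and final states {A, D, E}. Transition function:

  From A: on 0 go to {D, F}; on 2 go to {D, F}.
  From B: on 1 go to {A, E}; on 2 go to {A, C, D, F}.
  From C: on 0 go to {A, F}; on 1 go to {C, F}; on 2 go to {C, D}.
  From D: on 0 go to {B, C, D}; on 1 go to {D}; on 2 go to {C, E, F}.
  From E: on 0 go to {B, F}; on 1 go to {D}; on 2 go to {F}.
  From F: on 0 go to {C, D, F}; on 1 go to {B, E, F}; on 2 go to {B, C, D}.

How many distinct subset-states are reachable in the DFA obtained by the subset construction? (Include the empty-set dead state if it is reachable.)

9

Start state of the DFA: {A}.
{A} --0--> {D, F}  [new]
{A} --1--> ∅  [new]
{A} --2--> {D, F}  [seen]
{D, F} --0--> {B, C, D, F}  [new]
{D, F} --1--> {B, D, E, F}  [new]
{D, F} --2--> {B, C, D, E, F}  [new]
∅ --0--> ∅  [seen]
∅ --1--> ∅  [seen]
∅ --2--> ∅  [seen]
{B, C, D, F} --0--> {A, B, C, D, F}  [new]
{B, C, D, F} --1--> {A, B, C, D, E, F}  [new]
{B, C, D, F} --2--> {A, B, C, D, E, F}  [seen]
{B, D, E, F} --0--> {B, C, D, F}  [seen]
{B, D, E, F} --1--> {A, B, D, E, F}  [new]
{B, D, E, F} --2--> {A, B, C, D, E, F}  [seen]
{B, C, D, E, F} --0--> {A, B, C, D, F}  [seen]
{B, C, D, E, F} --1--> {A, B, C, D, E, F}  [seen]
{B, C, D, E, F} --2--> {A, B, C, D, E, F}  [seen]
{A, B, C, D, F} --0--> {A, B, C, D, F}  [seen]
{A, B, C, D, F} --1--> {A, B, C, D, E, F}  [seen]
{A, B, C, D, F} --2--> {A, B, C, D, E, F}  [seen]
{A, B, C, D, E, F} --0--> {A, B, C, D, F}  [seen]
{A, B, C, D, E, F} --1--> {A, B, C, D, E, F}  [seen]
{A, B, C, D, E, F} --2--> {A, B, C, D, E, F}  [seen]
{A, B, D, E, F} --0--> {B, C, D, F}  [seen]
{A, B, D, E, F} --1--> {A, B, D, E, F}  [seen]
{A, B, D, E, F} --2--> {A, B, C, D, E, F}  [seen]
Reachable DFA states: {A}, {D, F}, ∅, {B, C, D, F}, {B, D, E, F}, {B, C, D, E, F}, {A, B, C, D, F}, {A, B, C, D, E, F}, {A, B, D, E, F}.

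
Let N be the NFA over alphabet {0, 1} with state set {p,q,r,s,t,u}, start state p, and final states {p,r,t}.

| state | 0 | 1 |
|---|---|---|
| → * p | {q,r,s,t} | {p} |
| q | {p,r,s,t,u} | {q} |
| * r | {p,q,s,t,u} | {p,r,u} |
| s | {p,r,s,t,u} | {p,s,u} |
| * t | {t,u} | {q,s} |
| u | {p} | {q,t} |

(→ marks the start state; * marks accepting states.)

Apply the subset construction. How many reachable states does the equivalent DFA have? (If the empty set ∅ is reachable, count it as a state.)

4

Start state of the DFA: {p}.
{p} --0--> {q,r,s,t}  [new]
{p} --1--> {p}  [seen]
{q,r,s,t} --0--> {p,q,r,s,t,u}  [new]
{q,r,s,t} --1--> {p,q,r,s,u}  [new]
{p,q,r,s,t,u} --0--> {p,q,r,s,t,u}  [seen]
{p,q,r,s,t,u} --1--> {p,q,r,s,t,u}  [seen]
{p,q,r,s,u} --0--> {p,q,r,s,t,u}  [seen]
{p,q,r,s,u} --1--> {p,q,r,s,t,u}  [seen]
Reachable DFA states: {p}, {q,r,s,t}, {p,q,r,s,t,u}, {p,q,r,s,u}.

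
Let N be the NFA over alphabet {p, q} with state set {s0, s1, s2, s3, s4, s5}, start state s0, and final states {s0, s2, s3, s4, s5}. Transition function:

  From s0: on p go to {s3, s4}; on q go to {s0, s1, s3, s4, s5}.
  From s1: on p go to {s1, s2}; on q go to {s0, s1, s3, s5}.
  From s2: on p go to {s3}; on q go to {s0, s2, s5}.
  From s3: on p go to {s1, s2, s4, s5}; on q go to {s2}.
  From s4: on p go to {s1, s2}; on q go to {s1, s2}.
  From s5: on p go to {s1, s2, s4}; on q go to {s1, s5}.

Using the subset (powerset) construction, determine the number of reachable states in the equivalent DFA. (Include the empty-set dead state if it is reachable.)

Start state of the DFA: {s0}.
{s0} --p--> {s3, s4}  [new]
{s0} --q--> {s0, s1, s3, s4, s5}  [new]
{s3, s4} --p--> {s1, s2, s4, s5}  [new]
{s3, s4} --q--> {s1, s2}  [new]
{s0, s1, s3, s4, s5} --p--> {s1, s2, s3, s4, s5}  [new]
{s0, s1, s3, s4, s5} --q--> {s0, s1, s2, s3, s4, s5}  [new]
{s1, s2, s4, s5} --p--> {s1, s2, s3, s4}  [new]
{s1, s2, s4, s5} --q--> {s0, s1, s2, s3, s5}  [new]
{s1, s2} --p--> {s1, s2, s3}  [new]
{s1, s2} --q--> {s0, s1, s2, s3, s5}  [seen]
{s1, s2, s3, s4, s5} --p--> {s1, s2, s3, s4, s5}  [seen]
{s1, s2, s3, s4, s5} --q--> {s0, s1, s2, s3, s5}  [seen]
{s0, s1, s2, s3, s4, s5} --p--> {s1, s2, s3, s4, s5}  [seen]
{s0, s1, s2, s3, s4, s5} --q--> {s0, s1, s2, s3, s4, s5}  [seen]
{s1, s2, s3, s4} --p--> {s1, s2, s3, s4, s5}  [seen]
{s1, s2, s3, s4} --q--> {s0, s1, s2, s3, s5}  [seen]
{s0, s1, s2, s3, s5} --p--> {s1, s2, s3, s4, s5}  [seen]
{s0, s1, s2, s3, s5} --q--> {s0, s1, s2, s3, s4, s5}  [seen]
{s1, s2, s3} --p--> {s1, s2, s3, s4, s5}  [seen]
{s1, s2, s3} --q--> {s0, s1, s2, s3, s5}  [seen]
Reachable DFA states: {s0}, {s3, s4}, {s0, s1, s3, s4, s5}, {s1, s2, s4, s5}, {s1, s2}, {s1, s2, s3, s4, s5}, {s0, s1, s2, s3, s4, s5}, {s1, s2, s3, s4}, {s0, s1, s2, s3, s5}, {s1, s2, s3}.

10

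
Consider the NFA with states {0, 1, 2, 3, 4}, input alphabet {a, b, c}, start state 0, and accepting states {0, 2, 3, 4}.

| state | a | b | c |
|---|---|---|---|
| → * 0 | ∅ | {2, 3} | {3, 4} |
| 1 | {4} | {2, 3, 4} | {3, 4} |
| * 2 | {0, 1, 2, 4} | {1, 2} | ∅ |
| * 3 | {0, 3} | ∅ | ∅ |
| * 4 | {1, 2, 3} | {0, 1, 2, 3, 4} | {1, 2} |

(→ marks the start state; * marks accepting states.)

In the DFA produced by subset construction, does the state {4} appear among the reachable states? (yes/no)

no

Start state of the DFA: {0}.
{0} --a--> ∅  [new]
{0} --b--> {2, 3}  [new]
{0} --c--> {3, 4}  [new]
∅ --a--> ∅  [seen]
∅ --b--> ∅  [seen]
∅ --c--> ∅  [seen]
{2, 3} --a--> {0, 1, 2, 3, 4}  [new]
{2, 3} --b--> {1, 2}  [new]
{2, 3} --c--> ∅  [seen]
{3, 4} --a--> {0, 1, 2, 3}  [new]
{3, 4} --b--> {0, 1, 2, 3, 4}  [seen]
{3, 4} --c--> {1, 2}  [seen]
{0, 1, 2, 3, 4} --a--> {0, 1, 2, 3, 4}  [seen]
{0, 1, 2, 3, 4} --b--> {0, 1, 2, 3, 4}  [seen]
{0, 1, 2, 3, 4} --c--> {1, 2, 3, 4}  [new]
{1, 2} --a--> {0, 1, 2, 4}  [new]
{1, 2} --b--> {1, 2, 3, 4}  [seen]
{1, 2} --c--> {3, 4}  [seen]
{0, 1, 2, 3} --a--> {0, 1, 2, 3, 4}  [seen]
{0, 1, 2, 3} --b--> {1, 2, 3, 4}  [seen]
{0, 1, 2, 3} --c--> {3, 4}  [seen]
{1, 2, 3, 4} --a--> {0, 1, 2, 3, 4}  [seen]
{1, 2, 3, 4} --b--> {0, 1, 2, 3, 4}  [seen]
{1, 2, 3, 4} --c--> {1, 2, 3, 4}  [seen]
{0, 1, 2, 4} --a--> {0, 1, 2, 3, 4}  [seen]
{0, 1, 2, 4} --b--> {0, 1, 2, 3, 4}  [seen]
{0, 1, 2, 4} --c--> {1, 2, 3, 4}  [seen]
Reachable DFA states: {0}, ∅, {2, 3}, {3, 4}, {0, 1, 2, 3, 4}, {1, 2}, {0, 1, 2, 3}, {1, 2, 3, 4}, {0, 1, 2, 4}.
{4} is not among them.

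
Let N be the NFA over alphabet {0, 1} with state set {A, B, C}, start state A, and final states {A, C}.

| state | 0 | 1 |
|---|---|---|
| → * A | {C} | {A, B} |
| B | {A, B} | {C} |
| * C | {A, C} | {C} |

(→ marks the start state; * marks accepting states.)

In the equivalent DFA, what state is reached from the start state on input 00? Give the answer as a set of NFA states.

{A, C}

Start: {A}.
δ(A,0) = {C}.
Union: {C}.
After 0: {C}.
δ(C,0) = {A, C}.
Union: {A, C}.
After 0: {A, C}.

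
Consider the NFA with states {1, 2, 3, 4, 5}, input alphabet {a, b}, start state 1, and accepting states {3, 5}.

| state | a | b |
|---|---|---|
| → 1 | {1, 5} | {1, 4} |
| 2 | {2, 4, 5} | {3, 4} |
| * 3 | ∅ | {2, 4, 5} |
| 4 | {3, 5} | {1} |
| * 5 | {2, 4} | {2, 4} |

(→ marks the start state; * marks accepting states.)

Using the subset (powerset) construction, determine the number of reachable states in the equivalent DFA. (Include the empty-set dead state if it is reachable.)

Start state of the DFA: {1}.
{1} --a--> {1, 5}  [new]
{1} --b--> {1, 4}  [new]
{1, 5} --a--> {1, 2, 4, 5}  [new]
{1, 5} --b--> {1, 2, 4}  [new]
{1, 4} --a--> {1, 3, 5}  [new]
{1, 4} --b--> {1, 4}  [seen]
{1, 2, 4, 5} --a--> {1, 2, 3, 4, 5}  [new]
{1, 2, 4, 5} --b--> {1, 2, 3, 4}  [new]
{1, 2, 4} --a--> {1, 2, 3, 4, 5}  [seen]
{1, 2, 4} --b--> {1, 3, 4}  [new]
{1, 3, 5} --a--> {1, 2, 4, 5}  [seen]
{1, 3, 5} --b--> {1, 2, 4, 5}  [seen]
{1, 2, 3, 4, 5} --a--> {1, 2, 3, 4, 5}  [seen]
{1, 2, 3, 4, 5} --b--> {1, 2, 3, 4, 5}  [seen]
{1, 2, 3, 4} --a--> {1, 2, 3, 4, 5}  [seen]
{1, 2, 3, 4} --b--> {1, 2, 3, 4, 5}  [seen]
{1, 3, 4} --a--> {1, 3, 5}  [seen]
{1, 3, 4} --b--> {1, 2, 4, 5}  [seen]
Reachable DFA states: {1}, {1, 5}, {1, 4}, {1, 2, 4, 5}, {1, 2, 4}, {1, 3, 5}, {1, 2, 3, 4, 5}, {1, 2, 3, 4}, {1, 3, 4}.

9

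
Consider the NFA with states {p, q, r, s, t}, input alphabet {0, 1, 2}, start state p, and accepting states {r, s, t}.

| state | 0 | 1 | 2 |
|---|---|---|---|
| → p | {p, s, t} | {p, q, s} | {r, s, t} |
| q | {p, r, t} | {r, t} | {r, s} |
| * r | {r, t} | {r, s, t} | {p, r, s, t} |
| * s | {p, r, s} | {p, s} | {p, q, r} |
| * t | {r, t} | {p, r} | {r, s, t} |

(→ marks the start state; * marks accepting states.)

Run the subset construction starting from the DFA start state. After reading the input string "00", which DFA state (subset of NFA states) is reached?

Start: {p}.
δ(p,0) = {p, s, t}.
Union: {p, s, t}.
After 0: {p, s, t}.
δ(p,0) = {p, s, t}; δ(s,0) = {p, r, s}; δ(t,0) = {r, t}.
Union: {p, r, s, t}.
After 0: {p, r, s, t}.

{p, r, s, t}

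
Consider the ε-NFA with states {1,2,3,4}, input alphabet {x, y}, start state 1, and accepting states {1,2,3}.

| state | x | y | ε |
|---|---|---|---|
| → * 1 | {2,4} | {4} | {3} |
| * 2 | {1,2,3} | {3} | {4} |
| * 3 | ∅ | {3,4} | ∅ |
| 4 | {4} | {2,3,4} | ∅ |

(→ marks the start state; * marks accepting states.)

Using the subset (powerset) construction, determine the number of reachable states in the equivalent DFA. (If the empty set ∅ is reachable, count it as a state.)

Start state of the DFA: {1,3} (ε-closure of the NFA start).
{1,3} --x--> {2,4}  [new]
{1,3} --y--> {3,4}  [new]
{2,4} --x--> {1,2,3,4}  [new]
{2,4} --y--> {2,3,4}  [new]
{3,4} --x--> {4}  [new]
{3,4} --y--> {2,3,4}  [seen]
{1,2,3,4} --x--> {1,2,3,4}  [seen]
{1,2,3,4} --y--> {2,3,4}  [seen]
{2,3,4} --x--> {1,2,3,4}  [seen]
{2,3,4} --y--> {2,3,4}  [seen]
{4} --x--> {4}  [seen]
{4} --y--> {2,3,4}  [seen]
Reachable DFA states: {1,3}, {2,4}, {3,4}, {1,2,3,4}, {2,3,4}, {4}.

6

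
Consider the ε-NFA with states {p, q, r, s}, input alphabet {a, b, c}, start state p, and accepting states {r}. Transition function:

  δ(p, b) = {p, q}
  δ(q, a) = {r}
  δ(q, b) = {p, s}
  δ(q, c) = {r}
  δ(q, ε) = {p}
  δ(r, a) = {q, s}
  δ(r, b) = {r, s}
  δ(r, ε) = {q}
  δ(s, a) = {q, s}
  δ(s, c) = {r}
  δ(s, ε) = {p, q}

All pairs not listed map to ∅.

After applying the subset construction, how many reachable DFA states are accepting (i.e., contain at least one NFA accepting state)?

2

Start state of the DFA: {p} (ε-closure of the NFA start).
{p} --a--> ∅  [new]
{p} --b--> {p, q}  [new]
{p} --c--> ∅  [seen]
∅ --a--> ∅  [seen]
∅ --b--> ∅  [seen]
∅ --c--> ∅  [seen]
{p, q} --a--> {p, q, r}  [new]
{p, q} --b--> {p, q, s}  [new]
{p, q} --c--> {p, q, r}  [seen]
{p, q, r} --a--> {p, q, r, s}  [new]
{p, q, r} --b--> {p, q, r, s}  [seen]
{p, q, r} --c--> {p, q, r}  [seen]
{p, q, s} --a--> {p, q, r, s}  [seen]
{p, q, s} --b--> {p, q, s}  [seen]
{p, q, s} --c--> {p, q, r}  [seen]
{p, q, r, s} --a--> {p, q, r, s}  [seen]
{p, q, r, s} --b--> {p, q, r, s}  [seen]
{p, q, r, s} --c--> {p, q, r}  [seen]
Reachable DFA states: {p}, ∅, {p, q}, {p, q, r}, {p, q, s}, {p, q, r, s}.
Accepting DFA states (contain an NFA accepting state): {p, q, r}, {p, q, r, s}.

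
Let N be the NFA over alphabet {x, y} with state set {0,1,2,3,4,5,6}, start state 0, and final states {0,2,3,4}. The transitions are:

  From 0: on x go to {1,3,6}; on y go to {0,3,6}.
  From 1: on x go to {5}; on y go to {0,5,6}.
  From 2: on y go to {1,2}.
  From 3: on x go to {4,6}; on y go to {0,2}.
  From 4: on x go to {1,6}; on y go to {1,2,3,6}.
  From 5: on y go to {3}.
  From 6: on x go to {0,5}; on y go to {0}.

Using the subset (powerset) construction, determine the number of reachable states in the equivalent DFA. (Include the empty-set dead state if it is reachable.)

11

Start state of the DFA: {0}.
{0} --x--> {1,3,6}  [new]
{0} --y--> {0,3,6}  [new]
{1,3,6} --x--> {0,4,5,6}  [new]
{1,3,6} --y--> {0,2,5,6}  [new]
{0,3,6} --x--> {0,1,3,4,5,6}  [new]
{0,3,6} --y--> {0,2,3,6}  [new]
{0,4,5,6} --x--> {0,1,3,5,6}  [new]
{0,4,5,6} --y--> {0,1,2,3,6}  [new]
{0,2,5,6} --x--> {0,1,3,5,6}  [seen]
{0,2,5,6} --y--> {0,1,2,3,6}  [seen]
{0,1,3,4,5,6} --x--> {0,1,3,4,5,6}  [seen]
{0,1,3,4,5,6} --y--> {0,1,2,3,5,6}  [new]
{0,2,3,6} --x--> {0,1,3,4,5,6}  [seen]
{0,2,3,6} --y--> {0,1,2,3,6}  [seen]
{0,1,3,5,6} --x--> {0,1,3,4,5,6}  [seen]
{0,1,3,5,6} --y--> {0,2,3,5,6}  [new]
{0,1,2,3,6} --x--> {0,1,3,4,5,6}  [seen]
{0,1,2,3,6} --y--> {0,1,2,3,5,6}  [seen]
{0,1,2,3,5,6} --x--> {0,1,3,4,5,6}  [seen]
{0,1,2,3,5,6} --y--> {0,1,2,3,5,6}  [seen]
{0,2,3,5,6} --x--> {0,1,3,4,5,6}  [seen]
{0,2,3,5,6} --y--> {0,1,2,3,6}  [seen]
Reachable DFA states: {0}, {1,3,6}, {0,3,6}, {0,4,5,6}, {0,2,5,6}, {0,1,3,4,5,6}, {0,2,3,6}, {0,1,3,5,6}, {0,1,2,3,6}, {0,1,2,3,5,6}, {0,2,3,5,6}.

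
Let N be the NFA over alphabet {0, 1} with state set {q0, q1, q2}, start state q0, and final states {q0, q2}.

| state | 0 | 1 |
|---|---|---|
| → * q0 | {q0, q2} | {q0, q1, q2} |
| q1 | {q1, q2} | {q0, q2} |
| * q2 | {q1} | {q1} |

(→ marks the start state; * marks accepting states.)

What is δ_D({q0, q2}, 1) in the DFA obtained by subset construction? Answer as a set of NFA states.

δ(q0,1) = {q0, q1, q2}; δ(q2,1) = {q1}.
Union: {q0, q1, q2}.

{q0, q1, q2}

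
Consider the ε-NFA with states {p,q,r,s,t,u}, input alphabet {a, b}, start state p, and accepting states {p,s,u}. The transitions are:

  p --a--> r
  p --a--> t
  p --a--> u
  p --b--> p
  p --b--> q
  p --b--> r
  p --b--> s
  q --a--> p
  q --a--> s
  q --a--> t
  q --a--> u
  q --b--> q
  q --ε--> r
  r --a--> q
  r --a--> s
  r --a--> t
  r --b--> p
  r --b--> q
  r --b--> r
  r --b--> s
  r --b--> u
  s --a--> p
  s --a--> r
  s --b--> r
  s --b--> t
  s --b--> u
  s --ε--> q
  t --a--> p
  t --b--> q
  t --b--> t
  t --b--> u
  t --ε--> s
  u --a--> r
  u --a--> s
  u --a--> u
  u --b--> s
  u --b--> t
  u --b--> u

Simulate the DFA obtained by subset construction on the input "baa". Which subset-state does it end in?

Start: {p}.
δ(p,b) = {p,q,r,s}.
Union: {p,q,r,s}.
After b: {p,q,r,s}.
δ(p,a) = {r,t,u}; δ(q,a) = {p,s,t,u}; δ(r,a) = {q,s,t}; δ(s,a) = {p,r}.
Union: {p,q,r,s,t,u}.
After a: {p,q,r,s,t,u}.
δ(p,a) = {r,t,u}; δ(q,a) = {p,s,t,u}; δ(r,a) = {q,s,t}; δ(s,a) = {p,r}; δ(t,a) = {p}; δ(u,a) = {r,s,u}.
Union: {p,q,r,s,t,u}.
After a: {p,q,r,s,t,u}.

{p,q,r,s,t,u}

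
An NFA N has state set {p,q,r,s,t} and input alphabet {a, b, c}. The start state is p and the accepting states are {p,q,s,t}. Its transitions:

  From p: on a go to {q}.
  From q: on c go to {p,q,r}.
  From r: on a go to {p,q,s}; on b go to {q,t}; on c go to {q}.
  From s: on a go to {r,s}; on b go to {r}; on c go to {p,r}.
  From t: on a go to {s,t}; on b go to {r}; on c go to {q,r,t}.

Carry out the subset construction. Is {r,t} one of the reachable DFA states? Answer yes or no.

Start state of the DFA: {p}.
{p} --a--> {q}  [new]
{p} --b--> ∅  [new]
{p} --c--> ∅  [seen]
{q} --a--> ∅  [seen]
{q} --b--> ∅  [seen]
{q} --c--> {p,q,r}  [new]
∅ --a--> ∅  [seen]
∅ --b--> ∅  [seen]
∅ --c--> ∅  [seen]
{p,q,r} --a--> {p,q,s}  [new]
{p,q,r} --b--> {q,t}  [new]
{p,q,r} --c--> {p,q,r}  [seen]
{p,q,s} --a--> {q,r,s}  [new]
{p,q,s} --b--> {r}  [new]
{p,q,s} --c--> {p,q,r}  [seen]
{q,t} --a--> {s,t}  [new]
{q,t} --b--> {r}  [seen]
{q,t} --c--> {p,q,r,t}  [new]
{q,r,s} --a--> {p,q,r,s}  [new]
{q,r,s} --b--> {q,r,t}  [new]
{q,r,s} --c--> {p,q,r}  [seen]
{r} --a--> {p,q,s}  [seen]
{r} --b--> {q,t}  [seen]
{r} --c--> {q}  [seen]
{s,t} --a--> {r,s,t}  [new]
{s,t} --b--> {r}  [seen]
{s,t} --c--> {p,q,r,t}  [seen]
{p,q,r,t} --a--> {p,q,s,t}  [new]
{p,q,r,t} --b--> {q,r,t}  [seen]
{p,q,r,t} --c--> {p,q,r,t}  [seen]
{p,q,r,s} --a--> {p,q,r,s}  [seen]
{p,q,r,s} --b--> {q,r,t}  [seen]
{p,q,r,s} --c--> {p,q,r}  [seen]
{q,r,t} --a--> {p,q,s,t}  [seen]
{q,r,t} --b--> {q,r,t}  [seen]
{q,r,t} --c--> {p,q,r,t}  [seen]
{r,s,t} --a--> {p,q,r,s,t}  [new]
{r,s,t} --b--> {q,r,t}  [seen]
{r,s,t} --c--> {p,q,r,t}  [seen]
{p,q,s,t} --a--> {q,r,s,t}  [new]
{p,q,s,t} --b--> {r}  [seen]
{p,q,s,t} --c--> {p,q,r,t}  [seen]
{p,q,r,s,t} --a--> {p,q,r,s,t}  [seen]
{p,q,r,s,t} --b--> {q,r,t}  [seen]
{p,q,r,s,t} --c--> {p,q,r,t}  [seen]
{q,r,s,t} --a--> {p,q,r,s,t}  [seen]
{q,r,s,t} --b--> {q,r,t}  [seen]
{q,r,s,t} --c--> {p,q,r,t}  [seen]
Reachable DFA states: {p}, {q}, ∅, {p,q,r}, {p,q,s}, {q,t}, {q,r,s}, {r}, {s,t}, {p,q,r,t}, {p,q,r,s}, {q,r,t}, {r,s,t}, {p,q,s,t}, {p,q,r,s,t}, {q,r,s,t}.
{r,t} is not among them.

no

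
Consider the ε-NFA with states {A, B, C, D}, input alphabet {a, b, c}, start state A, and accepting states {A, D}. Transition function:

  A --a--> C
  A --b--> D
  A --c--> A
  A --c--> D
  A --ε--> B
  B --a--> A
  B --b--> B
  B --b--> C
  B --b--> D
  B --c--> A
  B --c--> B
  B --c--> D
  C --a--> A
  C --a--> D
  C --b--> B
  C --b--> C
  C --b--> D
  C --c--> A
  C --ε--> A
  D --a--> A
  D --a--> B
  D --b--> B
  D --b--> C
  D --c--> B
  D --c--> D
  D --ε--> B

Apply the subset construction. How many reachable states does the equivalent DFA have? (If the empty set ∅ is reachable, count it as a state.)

4

Start state of the DFA: {A, B} (ε-closure of the NFA start).
{A, B} --a--> {A, B, C}  [new]
{A, B} --b--> {A, B, C, D}  [new]
{A, B} --c--> {A, B, D}  [new]
{A, B, C} --a--> {A, B, C, D}  [seen]
{A, B, C} --b--> {A, B, C, D}  [seen]
{A, B, C} --c--> {A, B, D}  [seen]
{A, B, C, D} --a--> {A, B, C, D}  [seen]
{A, B, C, D} --b--> {A, B, C, D}  [seen]
{A, B, C, D} --c--> {A, B, D}  [seen]
{A, B, D} --a--> {A, B, C}  [seen]
{A, B, D} --b--> {A, B, C, D}  [seen]
{A, B, D} --c--> {A, B, D}  [seen]
Reachable DFA states: {A, B}, {A, B, C}, {A, B, C, D}, {A, B, D}.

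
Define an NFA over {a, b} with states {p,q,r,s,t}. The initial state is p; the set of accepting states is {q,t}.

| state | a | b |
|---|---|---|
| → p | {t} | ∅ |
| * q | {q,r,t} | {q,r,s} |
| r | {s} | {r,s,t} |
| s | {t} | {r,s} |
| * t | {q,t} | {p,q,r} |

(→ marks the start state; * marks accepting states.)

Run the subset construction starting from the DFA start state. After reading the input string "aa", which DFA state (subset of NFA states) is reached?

{q,t}

Start: {p}.
δ(p,a) = {t}.
Union: {t}.
After a: {t}.
δ(t,a) = {q,t}.
Union: {q,t}.
After a: {q,t}.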